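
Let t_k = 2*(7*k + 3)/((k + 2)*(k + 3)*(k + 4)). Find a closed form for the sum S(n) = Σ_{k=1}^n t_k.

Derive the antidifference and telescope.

S(n) = n*(31*n + 49)/(12*(n**2 + 7*n + 12))

Compute t_(k+1)/t_k: get (k + 2)*(7*k + 10)/((k + 5)*(7*k + 3)).
Gosper form: A/B · C(k+1)/C(k) with A=k + 2, B=k + 5, C=k + 3/7.
f must satisfy (k + 2)·f(k+1) − (k + 4)·f(k) = k + 3/7.
From deg A=1, deg B=1, deg C=1: d=2.
A polynomial solution: f(k) = k*(17*k + 1)/84.
Certificate R = B(k−1)f/C = k*(k + 4)*(17*k + 1)/(12*(7*k + 3)) gives s_k = k*(17*k + 1)/(6*(k + 2)*(k + 3)).
s_(k+1) − s_k = 2*(7*k + 3)/(k**3 + 9*k**2 + 26*k + 24) = t_k.
Evaluate: s_(n+1) = (17*n**2 + 35*n + 18)/(6*(n**2 + 7*n + 12)); subtract s_(1) = 1/4 ⇒ S(n) = n*(31*n + 49)/(12*(n**2 + 7*n + 12)).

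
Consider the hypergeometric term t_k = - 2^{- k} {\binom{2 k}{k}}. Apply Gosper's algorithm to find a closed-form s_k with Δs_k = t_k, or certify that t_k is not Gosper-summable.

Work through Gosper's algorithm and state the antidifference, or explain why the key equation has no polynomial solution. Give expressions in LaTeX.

not Gosper-summable; s_k does not exist

Step 1: r(k) = (2*k + 1)/(k + 1).
Normal form (A,B,C) = (2*k + 1, k + 1, 1).
Need (2*k + 1)·f(k+1) − (k)·f(k) = 1.
d = -1 from the (1,1,0) case.
d = -1 < 0 ⇒ no nonzero polynomial f; not summable.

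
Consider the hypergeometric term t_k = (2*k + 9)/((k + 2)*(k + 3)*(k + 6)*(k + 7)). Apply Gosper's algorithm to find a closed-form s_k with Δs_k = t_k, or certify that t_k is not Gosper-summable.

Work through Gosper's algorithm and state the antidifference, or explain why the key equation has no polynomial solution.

s_k = k*(k + 8)/(12*(k**2 + 8*k + 12))

Step 1: r(k) = (k + 2)*(k + 6)*(2*k + 11)/((k + 4)*(k + 8)*(2*k + 9)).
Factor: A=k + 2; B=k + 8; C=k**3 + 27*k**2/2 + 121*k/2 + 90.
Key eq: (k + 2)·f(k+1) = (k + 7)·f(k) + (k**3 + 27*k**2/2 + 121*k/2 + 90).
Degrees (1,1,3) ⇒ d ≤ 5.
Solving with deg f ≤ 5: f(k) = k*(k + 3)*(k + 4)*(k + 5)*(k + 8)/24.
Then R = B(k−1)f/C = k*(k + 3)*(k + 7)*(k + 8)/(12*(2*k + 9)), so s_k = R(k)·t_k = k*(k + 8)/(12*(k**2 + 8*k + 12)).
Δs = (2*k + 9)/(k**4 + 18*k**3 + 113*k**2 + 288*k + 252), as required.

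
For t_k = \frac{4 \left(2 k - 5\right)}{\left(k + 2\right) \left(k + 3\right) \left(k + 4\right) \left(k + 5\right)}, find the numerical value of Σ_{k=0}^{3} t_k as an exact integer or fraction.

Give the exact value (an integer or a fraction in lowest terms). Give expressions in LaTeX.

r(k) = (k + 2)*(2*k - 3)/((k + 6)*(2*k - 5)) after simplifying.
So A=k + 2 and B=k + 6, with C=k - 5/2.
Set up (k + 2)·f(k+1) − (k + 5)·f(k) − (k - 5/2) = 0.
Bound: deg f ≤ 3.
A polynomial solution: f(k) = -k*(k**2 + 9*k + 50)/48.
Certificate R = B(k−1)f/C = -k*(k + 5)*(k**2 + 9*k + 50)/(24*(2*k - 5)) gives s_k = k*(-k**2 - 9*k - 50)/(6*(k + 2)*(k + 3)*(k + 4)).
Verify: 4*(2*k - 5)/(k**4 + 14*k**3 + 71*k**2 + 154*k + 120) matches t_k.
Evaluate s at k=4 and k=0: -17/84 and 0; difference -17/84.

Σ = -17/84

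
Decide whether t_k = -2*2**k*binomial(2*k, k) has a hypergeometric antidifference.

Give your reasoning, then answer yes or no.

No — key equation has no polynomial f.

Ratio r(k) = 4*(2*k + 1)/(k + 1).
Normal form (A,B,C) = (8*k + 4, k + 1, 1).
Set up (8*k + 4)·f(k+1) − (k)·f(k) − (1) = 0.
Degrees (1,1,0) ⇒ d ≤ -1.
d = -1 < 0 ⇒ no nonzero polynomial f; not summable.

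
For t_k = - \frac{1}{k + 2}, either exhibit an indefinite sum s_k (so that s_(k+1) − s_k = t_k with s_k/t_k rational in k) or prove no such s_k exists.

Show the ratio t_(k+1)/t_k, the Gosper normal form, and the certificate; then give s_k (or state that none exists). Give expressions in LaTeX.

Compute t_(k+1)/t_k: get (k + 2)/(k + 3).
Take A(k)=k + 2, B(k)=k + 3, C(k)=1.
Set up (k + 2)·f(k+1) − (k + 2)·f(k) − (1) = 0.
Degrees (1,1,0) ⇒ d ≤ 0.
Put f(k) = c0: A·f(k+1) − B(k−1)·f(k) − C = -1; need -1 = 0 — inconsistent ⇒ no f, not summable.

none (Gosper's algorithm certifies no s_k)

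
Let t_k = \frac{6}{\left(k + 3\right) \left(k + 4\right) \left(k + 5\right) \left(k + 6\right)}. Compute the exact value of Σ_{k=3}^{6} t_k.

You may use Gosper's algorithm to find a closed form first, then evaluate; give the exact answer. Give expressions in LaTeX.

Σ = 41/9240

Step 1: r(k) = (k + 3)/(k + 7).
A = k + 3, B = k + 7, C = 1.
Solve (k + 3)·f(k+1) − (k + 6)·f(k) = 1.
Bound: deg f ≤ 3.
Solving with deg f ≤ 3: f(k) = k*(k**2 + 12*k + 47)/180.
Then R = B(k−1)f/C = k*(k + 6)*(k**2 + 12*k + 47)/180, so s_k = R(k)·t_k = k*(k**2 + 12*k + 47)/(30*(k + 3)*(k + 4)*(k + 5)).
Δs = 6/(k**4 + 18*k**3 + 119*k**2 + 342*k + 360), as required.
Evaluate s at k=7 and k=3: 7/220 and 23/840; difference 41/9240.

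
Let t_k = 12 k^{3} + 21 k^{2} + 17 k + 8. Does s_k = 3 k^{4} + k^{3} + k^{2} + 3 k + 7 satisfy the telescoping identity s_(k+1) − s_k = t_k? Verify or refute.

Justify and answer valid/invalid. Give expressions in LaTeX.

s_(k+1) = 3*k**4 + 13*k**3 + 22*k**2 + 20*k + 15
s_(k+1) − s_k = 12*k**3 + 21*k**2 + 17*k + 8
(s_(k+1) − s_k) − t_k = 0

Valid: the claim telescopes to t_k.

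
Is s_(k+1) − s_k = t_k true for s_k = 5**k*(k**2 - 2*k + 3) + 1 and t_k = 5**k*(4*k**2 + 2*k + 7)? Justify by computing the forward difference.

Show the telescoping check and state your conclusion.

s_(k+1) = 5*5**k*k**2 + 10*5**k + 1
s_(k+1) − s_k = 5**k*(4*k**2 + 2*k + 7)
(s_(k+1) − s_k) − t_k = 0

valid (s_(k+1) − s_k reduces to t_k)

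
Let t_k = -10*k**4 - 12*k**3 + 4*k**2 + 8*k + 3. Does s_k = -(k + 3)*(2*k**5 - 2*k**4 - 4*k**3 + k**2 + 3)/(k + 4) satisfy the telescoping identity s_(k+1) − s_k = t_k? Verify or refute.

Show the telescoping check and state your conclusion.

s_(k+1) = k*(-2*k**5 - 16*k**4 - 40*k**3 - 29*k**2 + 20*k + 32)/(k + 5)
s_(k+1) − s_k = (-10*k**6 - 94*k**5 - 250*k**4 - 148*k**3 + 130*k**2 + 152*k + 45)/(k**2 + 9*k + 20)
(s_(k+1) − s_k) − t_k = (8*k**5 + 54*k**4 + 48*k**3 - 25*k**2 - 35*k - 15)/(k**2 + 9*k + 20)

Invalid: residual (8*k**5 + 54*k**4 + 48*k**3 - 25*k**2 - 35*k - 15)/(k**2 + 9*k + 20) ≠ 0.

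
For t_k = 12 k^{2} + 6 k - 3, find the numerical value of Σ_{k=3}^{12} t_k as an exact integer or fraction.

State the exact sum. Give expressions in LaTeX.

Step 1: r(k) = (4*k**2 + 10*k + 5)/(4*k**2 + 2*k - 1).
Gosper form: A/B · C(k+1)/C(k) with A=1, B=1, C=k**2 + k/2 - 1/4.
Set up (1)·f(k+1) − (1)·f(k) − (k**2 + k/2 - 1/4) = 0.
d = 3 from the (0,0,2) case.
Match coefficients ⇒ f(k) = k*(4*k**2 - 3*k - 4)/12.
Certificate R = B(k−1)f/C = k*(4*k**2 - 3*k - 4)/(3*(4*k**2 + 2*k - 1)) gives s_k = k*(4*k**2 - 3*k - 4).
Δs = 12*k**2 + 6*k - 3, as required.
Σ_(k=3)^(12) t_k = s_(13) − s_(3) = 8229 − (69) = 8160.

Σ = 8160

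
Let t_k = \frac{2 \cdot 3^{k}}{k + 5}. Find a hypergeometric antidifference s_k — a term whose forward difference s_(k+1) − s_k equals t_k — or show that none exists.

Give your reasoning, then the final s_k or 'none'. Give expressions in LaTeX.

t_(k+1)/t_k = 3*(k + 5)/(k + 6).
A = 3*k + 15, B = k + 6, C = 1.
Set up (3*k + 15)·f(k+1) − (k + 5)·f(k) − (1) = 0.
Bound: deg f ≤ -1.
d = -1 < 0 ⇒ no nonzero polynomial f; not summable.

none — t_k is not Gosper-summable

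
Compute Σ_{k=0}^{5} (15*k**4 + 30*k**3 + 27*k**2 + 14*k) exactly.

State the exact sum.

Σ = 23130

Compute t_(k+1)/t_k: get (15*k**4 + 90*k**3 + 207*k**2 + 218*k + 86)/(k*(15*k**3 + 30*k**2 + 27*k + 14)).
Factor: A=1; B=1; C=k**4 + 2*k**3 + 9*k**2/5 + 14*k/15.
Key eq: (1)·f(k+1) = (1)·f(k) + (k**4 + 2*k**3 + 9*k**2/5 + 14*k/15).
Degrees (0,0,4) ⇒ d ≤ 5.
Coefficient equations give f(k) = k*(k - 1)*(3*k**3 + 3*k**2 + 2*k + 3)/15.
Get s_k = R·t_k = k*(3*k**4 - k**2 + k - 3) with R(k) = B(k−1)f(k)/C(k) = (k - 1)*(3*k**3 + 3*k**2 + 2*k + 3)/(15*k**3 + 30*k**2 + 27*k + 14).
s_(k+1) − s_k = k*(15*k**3 + 30*k**2 + 27*k + 14) = t_k.
Sum = s_(6) − s_(0); s_(6) = 23130, s_(0) = 0 ⇒ 23130.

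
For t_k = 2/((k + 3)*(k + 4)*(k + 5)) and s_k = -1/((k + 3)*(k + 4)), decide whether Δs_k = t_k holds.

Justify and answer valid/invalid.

valid (s_(k+1) − s_k reduces to t_k)

s_(k+1) = -1/((k + 4)*(k + 5))
s_(k+1) − s_k = 2/(k**3 + 12*k**2 + 47*k + 60)
(s_(k+1) − s_k) − t_k = 0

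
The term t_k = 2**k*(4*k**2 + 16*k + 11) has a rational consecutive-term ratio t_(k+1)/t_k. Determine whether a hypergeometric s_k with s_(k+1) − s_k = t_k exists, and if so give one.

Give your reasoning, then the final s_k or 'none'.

t_(k+1)/t_k = 2*(4*k**2 + 24*k + 31)/(4*k**2 + 16*k + 11).
Take A(k)=2, B(k)=1, C(k)=k**2 + 4*k + 11/4.
Set up (2)·f(k+1) − (1)·f(k) − (k**2 + 4*k + 11/4) = 0.
d = 2 from the (0,0,2) case.
Coefficient equations give f(k) = (4*k**2 + 3)/4.
Certificate R = B(k−1)f/C = (4*k**2 + 3)/(4*k**2 + 16*k + 11) gives s_k = 2**k*(4*k**2 + 3).
Δs = 2**k*(4*k**2 + 16*k + 11), as required.

s_k = 2**k*(4*k**2 + 3)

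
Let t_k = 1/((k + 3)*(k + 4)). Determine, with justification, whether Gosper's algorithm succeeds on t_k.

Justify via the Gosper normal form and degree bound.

Yes. s_k = k/(3*(k + 3)).

Step 1: r(k) = (k + 3)/(k + 5).
Take A(k)=k + 3, B(k)=k + 5, C(k)=1.
Key eq: (k + 3)·f(k+1) = (k + 4)·f(k) + (1).
Degrees (1,1,0) ⇒ d ≤ 1.
A polynomial solution: f(k) = k/3.
Then R = B(k−1)f/C = k*(k + 4)/3, so s_k = R(k)·t_k = k/(3*(k + 3)).
s_(k+1) − s_k = 1/(k**2 + 7*k + 12) = t_k.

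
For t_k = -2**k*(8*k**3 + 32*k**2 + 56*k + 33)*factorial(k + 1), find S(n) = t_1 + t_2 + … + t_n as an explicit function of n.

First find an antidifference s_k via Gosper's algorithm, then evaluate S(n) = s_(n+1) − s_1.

Compute t_(k+1)/t_k: get 2*(8*k**4 + 72*k**3 + 256*k**2 + 417*k + 258)/(8*k**3 + 32*k**2 + 56*k + 33).
Normal form (A,B,C) = (2*k + 4, 1, k**3 + 4*k**2 + 7*k + 33/8).
f must satisfy (2*k + 4)·f(k+1) − (1)·f(k) = k**3 + 4*k**2 + 7*k + 33/8.
Degrees (1,0,3) ⇒ d ≤ 2.
A polynomial solution: f(k) = (4*k**2 + 2*k + 3)/8.
Then R = B(k−1)f/C = (4*k**2 + 2*k + 3)/(8*k**3 + 32*k**2 + 56*k + 33), so s_k = R(k)·t_k = -2**k*(4*k**2 + 2*k + 3)*factorial(k + 1).
s_(k+1) − s_k = -2**k*(8*k**3 + 32*k**2 + 56*k + 33)*factorial(k + 1) = t_k.
Telescope: S(n) = s_(n+1) − s_(1) = -2**(n + 1)*(4*n**2 + 10*n + 9)*factorial(n + 2) − (-36) = -8*2**n*n**4*factorial(n) - 44*2**n*n**3*factorial(n) - 94*2**n*n**2*factorial(n) - 94*2**n*n*factorial(n) - 36*2**n*factorial(n) + 36.

S(n) = -8*2**n*n**4*factorial(n) - 44*2**n*n**3*factorial(n) - 94*2**n*n**2*factorial(n) - 94*2**n*n*factorial(n) - 36*2**n*factorial(n) + 36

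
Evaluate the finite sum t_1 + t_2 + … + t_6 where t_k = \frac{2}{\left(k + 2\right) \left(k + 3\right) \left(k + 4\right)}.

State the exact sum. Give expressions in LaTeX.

Step 1: r(k) = (k + 2)/(k + 5).
So A=k + 2 and B=k + 5, with C=1.
Set up (k + 2)·f(k+1) − (k + 4)·f(k) − (1) = 0.
deg f ≤ 2 (via 1,1,0).
Coefficient equations give f(k) = k*(k + 5)/12.
Then R = B(k−1)f/C = k*(k + 4)*(k + 5)/12, so s_k = R(k)·t_k = k*(k + 5)/(6*(k + 2)*(k + 3)).
s_(k+1) − s_k = 2/(k**3 + 9*k**2 + 26*k + 24) = t_k.
Σ_(k=1)^(6) t_k = s_(7) − s_(1) = 7/45 − (1/12) = 13/180.

Σ = 13/180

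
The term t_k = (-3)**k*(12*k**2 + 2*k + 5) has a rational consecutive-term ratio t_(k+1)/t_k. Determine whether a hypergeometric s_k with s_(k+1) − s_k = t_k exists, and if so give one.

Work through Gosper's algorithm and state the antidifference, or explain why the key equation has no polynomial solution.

s_k = (-3)**k*(-3*k**2 + 4*k - 2)

t_(k+1)/t_k = 3*(-12*k**2 - 26*k - 19)/(12*k**2 + 2*k + 5).
Gosper form: A/B · C(k+1)/C(k) with A=-3, B=1, C=k**2 + k/6 + 5/12.
Set up (-3)·f(k+1) − (1)·f(k) − (k**2 + k/6 + 5/12) = 0.
d = 2 from the (0,0,2) case.
Solving with deg f ≤ 2: f(k) = -(3*k**2 - 4*k + 2)/12.
R(k) = B(k−1)·f(k)/C(k) = -(3*k**2 - 4*k + 2)/(12*k**2 + 2*k + 5); s_k = R·t_k = (-3)**k*(-3*k**2 + 4*k - 2).
Check: Δs_k = (-3)**k*(12*k**2 + 2*k + 5). ✓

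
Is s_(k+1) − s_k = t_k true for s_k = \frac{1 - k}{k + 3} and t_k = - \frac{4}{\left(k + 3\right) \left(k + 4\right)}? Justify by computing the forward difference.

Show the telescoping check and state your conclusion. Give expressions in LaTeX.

Valid: the claim telescopes to t_k.

s_(k+1) = -k/(k + 4)
s_(k+1) − s_k = -4/(k**2 + 7*k + 12)
(s_(k+1) − s_k) − t_k = 0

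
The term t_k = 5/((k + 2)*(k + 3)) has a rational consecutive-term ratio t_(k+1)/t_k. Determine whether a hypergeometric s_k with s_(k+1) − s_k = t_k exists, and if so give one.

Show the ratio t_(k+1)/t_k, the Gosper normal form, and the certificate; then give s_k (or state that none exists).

s_k = 5*k/(2*(k + 2))

Compute t_(k+1)/t_k: get (k + 2)/(k + 4).
Factor: A=k + 2; B=k + 4; C=1.
Set up (k + 2)·f(k+1) − (k + 3)·f(k) − (1) = 0.
Degrees (1,1,0) ⇒ d ≤ 1.
Coefficient equations give f(k) = k/2.
Certificate R = B(k−1)f/C = k*(k + 3)/2 gives s_k = 5*k/(2*(k + 2)).
Check: Δs_k = 5/(k**2 + 5*k + 6). ✓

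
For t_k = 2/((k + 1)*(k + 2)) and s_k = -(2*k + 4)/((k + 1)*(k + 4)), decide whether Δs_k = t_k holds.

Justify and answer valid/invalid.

s_(k+1) = 2*(-k - 3)/((k + 2)*(k + 5))
s_(k+1) − s_k = 2*(k**2 + 5*k + 8)/(k**4 + 12*k**3 + 49*k**2 + 78*k + 40)
(s_(k+1) − s_k) − t_k = 8*(-k - 3)/(k**4 + 12*k**3 + 49*k**2 + 78*k + 40)

Invalid: residual 8*(-k - 3)/(k**4 + 12*k**3 + 49*k**2 + 78*k + 40) ≠ 0.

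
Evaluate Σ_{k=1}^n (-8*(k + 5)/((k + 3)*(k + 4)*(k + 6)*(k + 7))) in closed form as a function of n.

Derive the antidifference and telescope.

t_(k+1)/t_k = (k + 3)*(k + 6)**2/((k + 5)**2*(k + 8)).
So A=k + 3 and B=k + 8, with C=k**2 + 10*k + 25.
Solve (k + 3)·f(k+1) − (k + 7)·f(k) = k**2 + 10*k + 25.
From deg A=1, deg B=1, deg C=2: d=4.
Solving with deg f ≤ 4: f(k) = k*(k + 4)*(k + 5)*(k + 9)/36.
Then R = B(k−1)f/C = k*(k + 4)*(k + 7)*(k + 9)/(36*(k + 5)), so s_k = R(k)·t_k = 2*k*(-k - 9)/(9*(k**2 + 9*k + 18)).
Verify: 8*(-k - 5)/(k**4 + 20*k**3 + 145*k**2 + 450*k + 504) matches t_k.
s_(n+1) = 2*(-n**2 - 11*n - 10)/(9*(n**2 + 11*n + 28)) and s_(1) = -5/63, so S(n) = n*(-n - 11)/(7*(n**2 + 11*n + 28)).

S(n) = n*(-n - 11)/(7*(n**2 + 11*n + 28))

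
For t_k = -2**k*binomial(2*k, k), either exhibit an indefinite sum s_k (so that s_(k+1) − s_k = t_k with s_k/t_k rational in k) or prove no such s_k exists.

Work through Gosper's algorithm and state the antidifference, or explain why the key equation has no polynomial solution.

Compute t_(k+1)/t_k: get 4*(2*k + 1)/(k + 1).
Take A(k)=8*k + 4, B(k)=k + 1, C(k)=1.
Need (8*k + 4)·f(k+1) − (k)·f(k) = 1.
deg f ≤ -1 (via 1,1,0).
Bound -1 < 0, so the key equation has no polynomial solution.

none — t_k is not Gosper-summable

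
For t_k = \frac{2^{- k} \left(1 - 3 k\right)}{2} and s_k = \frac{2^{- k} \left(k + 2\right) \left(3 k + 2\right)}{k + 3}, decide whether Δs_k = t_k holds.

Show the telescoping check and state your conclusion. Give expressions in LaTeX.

s_(k+1) = (k + 3)*(3*k + 5)/(2*2**k*(k + 4))
s_(k+1) − s_k = (-3*k**3 - 17*k**2 - 15*k + 13)/(2*2**k*(k**2 + 7*k + 12))
(s_(k+1) − s_k) − t_k = (3*k**2 + 14*k + 1)/(2*2**k*(k**2 + 7*k + 12))

Invalid: residual \frac{2^{- k} \left(3 k^{2} + 14 k + 1\right)}{2 \left(k^{2} + 7 k + 12\right)} ≠ 0.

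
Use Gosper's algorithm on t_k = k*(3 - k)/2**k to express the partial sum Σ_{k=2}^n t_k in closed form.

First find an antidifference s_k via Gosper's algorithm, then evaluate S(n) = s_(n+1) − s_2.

S(n) = (-2**n + n**2 + n)/2**n

Ratio r(k) = (k - 2)*(k + 1)/(2*k*(k - 3)).
Normal form (A,B,C) = (1/2, 1, k**2 - 3*k).
Solve (1/2)·f(k+1) − (1)·f(k) = k**2 - 3*k.
From deg A=0, deg B=0, deg C=2: d=2.
Coefficient equations give f(k) = -2*k*(k - 1).
Certificate R = B(k−1)f/C = -2*(k - 1)/(k - 3) gives s_k = 2**(1 - k)*k*(k - 1).
Verify: k*(3 - k)/2**k matches t_k.
s_(n+1) = n*(n + 1)/2**n and s_(2) = 1, so S(n) = (-2**n + n**2 + n)/2**n.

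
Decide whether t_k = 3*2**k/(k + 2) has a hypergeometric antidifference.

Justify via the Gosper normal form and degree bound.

No — negative degree bound, so no certificate f.

The ratio is 2*(k + 2)/(k + 3).
A = 2*k + 4, B = k + 3, C = 1.
Set up (2*k + 4)·f(k+1) − (k + 2)·f(k) − (1) = 0.
From deg A=1, deg B=1, deg C=0: d=-1.
deg f ≤ -1 is impossible — no certificate.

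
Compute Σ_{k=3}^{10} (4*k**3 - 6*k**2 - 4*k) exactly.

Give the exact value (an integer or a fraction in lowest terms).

t_(k+1)/t_k = (2*k**3 + 3*k**2 - 2*k - 3)/(k*(2*k**2 - 3*k - 2)).
Normal form (A,B,C) = (1, 1, k**3 - 3*k**2/2 - k).
Need (1)·f(k+1) − (1)·f(k) = k**3 - 3*k**2/2 - k.
Bound: deg f ≤ 4.
Match coefficients ⇒ f(k) = k*(k - 1)*(k**2 - 3*k - 1)/4.
So s_k = (B(k−1)f/C)·t_k = ((k - 1)*(k**2 - 3*k - 1)/(2*(k - 2)*(2*k + 1)))·t_k = k*(k**3 - 4*k**2 + 2*k + 1).
s_(k+1) − s_k = 2*k*(2*k**2 - 3*k - 2) = t_k.
Sum = s_(11) − s_(3); s_(11) = 9570, s_(3) = -6 ⇒ 9576.

Σ = 9576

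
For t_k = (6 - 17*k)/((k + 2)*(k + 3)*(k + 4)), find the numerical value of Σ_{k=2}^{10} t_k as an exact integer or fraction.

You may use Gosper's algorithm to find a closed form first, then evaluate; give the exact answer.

Step 1: r(k) = (k + 2)*(17*k + 11)/((k + 5)*(17*k - 6)).
Factor: A=k + 2; B=k + 5; C=k - 6/17.
Need (k + 2)·f(k+1) − (k + 4)·f(k) = k - 6/17.
From deg A=1, deg B=1, deg C=1: d=2.
Solve for f: f(k) = k*(7*k - 16)/51 (degree 2 ≤ 2).
So s_k = (B(k−1)f/C)·t_k = (k*(k + 4)*(7*k - 16)/(3*(17*k - 6)))·t_k = k*(16 - 7*k)/(3*(k + 2)*(k + 3)).
Check: Δs_k = (6 - 17*k)/(k**3 + 9*k**2 + 26*k + 24). ✓
Σ_(k=2)^(10) t_k = s_(11) − s_(2) = -671/546 − (1/15) = -1179/910.

Σ = -1179/910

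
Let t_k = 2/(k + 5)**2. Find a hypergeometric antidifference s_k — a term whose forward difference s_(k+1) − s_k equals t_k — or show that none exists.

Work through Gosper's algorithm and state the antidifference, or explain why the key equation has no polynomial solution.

t_(k+1)/t_k = (k + 5)**2/(k + 6)**2.
Gosper form: A/B · C(k+1)/C(k) with A=k**2 + 10*k + 25, B=k**2 + 12*k + 36, C=1.
Key eq: (k**2 + 10*k + 25)·f(k+1) = (k**2 + 10*k + 25)·f(k) + (1).
d = 0 from the (2,2,0) case.
Generic f = c0 gives residual -1; -1 = 0 cannot hold, so t_k is not Gosper-summable.

none — t_k is not Gosper-summable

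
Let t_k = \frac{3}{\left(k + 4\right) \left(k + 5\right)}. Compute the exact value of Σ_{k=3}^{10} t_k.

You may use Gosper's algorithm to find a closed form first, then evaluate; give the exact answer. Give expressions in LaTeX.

Σ = 8/35

The ratio is (k + 4)/(k + 6).
Gosper form: A/B · C(k+1)/C(k) with A=k + 4, B=k + 6, C=1.
Key eq: (k + 4)·f(k+1) = (k + 5)·f(k) + (1).
From deg A=1, deg B=1, deg C=0: d=1.
A polynomial solution: f(k) = k/4.
So s_k = (B(k−1)f/C)·t_k = (k*(k + 5)/4)·t_k = 3*k/(4*(k + 4)).
Δs = 3/(k**2 + 9*k + 20), as required.
Σ_(k=3)^(10) t_k = s_(11) − s_(3) = 11/20 − (9/28) = 8/35.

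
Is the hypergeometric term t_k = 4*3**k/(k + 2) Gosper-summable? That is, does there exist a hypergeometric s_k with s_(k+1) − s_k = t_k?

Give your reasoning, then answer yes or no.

Step 1: r(k) = 3*(k + 2)/(k + 3).
Factor: A=3*k + 6; B=k + 3; C=1.
Set up (3*k + 6)·f(k+1) − (k + 2)·f(k) − (1) = 0.
Bound: deg f ≤ -1.
d = -1 < 0 ⇒ no nonzero polynomial f; not summable.

No — t_k has no hypergeometric antidifference.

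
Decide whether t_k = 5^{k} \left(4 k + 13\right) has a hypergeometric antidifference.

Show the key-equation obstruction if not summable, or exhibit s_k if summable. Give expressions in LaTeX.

Yes. s_k = 5^{k} \left(k + 2\right).

Ratio r(k) = 5*(4*k + 17)/(4*k + 13).
So A=5 and B=1, with C=k + 13/4.
Key eq: (5)·f(k+1) = (1)·f(k) + (k + 13/4).
Degrees (0,0,1) ⇒ d ≤ 1.
Solve for f: f(k) = (k + 2)/4 (degree 1 ≤ 1).
Certificate R = B(k−1)f/C = (k + 2)/(4*k + 13) gives s_k = 5**k*(k + 2).
Δs = 5**k*(4*k + 13), as required.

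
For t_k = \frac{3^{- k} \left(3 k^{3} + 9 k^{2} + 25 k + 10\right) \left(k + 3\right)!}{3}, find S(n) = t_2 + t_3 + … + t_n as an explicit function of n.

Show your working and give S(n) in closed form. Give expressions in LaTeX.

S(n) = - \frac{400}{3} + 3^{- n} n^{2} \left(n + 4\right)! + 2 \cdot 3^{- n} n \left(n + 4\right)! + \frac{3^{- n} \left(n + 4\right)!}{3}

t_(k+1)/t_k = (3*k**4 + 30*k**3 + 124*k**2 + 255*k + 188)/(3*(3*k**3 + 9*k**2 + 25*k + 10)).
Normal form (A,B,C) = (k/3 + 4/3, 1, k**3 + 3*k**2 + 25*k/3 + 10/3).
f must satisfy (k/3 + 4/3)·f(k+1) − (1)·f(k) = k**3 + 3*k**2 + 25*k/3 + 10/3.
deg f ≤ 2 (via 1,0,3).
Solve for f: f(k) = 3*k**2 - 2 (degree 2 ≤ 2).
R(k) = B(k−1)·f(k)/C(k) = 3*(3*k**2 - 2)/(3*k**3 + 9*k**2 + 25*k + 10); s_k = R·t_k = (3*k**2 - 2)*factorial(k + 3)/3**k.
Check: Δs_k = (3*k**3 + 9*k**2 + 25*k + 10)*factorial(k + 3)/(3*3**k). ✓
Σ_(k=2)^n t_k = s_(n+1) − s_(2) = (3**(-n - 1)*(3*n**2 + 6*n + 1)*factorial(n + 4)) − (400/3), i.e. -400/3 + n**2*factorial(n + 4)/3**n + 2*n*factorial(n + 4)/3**n + factorial(n + 4)/(3*3**n).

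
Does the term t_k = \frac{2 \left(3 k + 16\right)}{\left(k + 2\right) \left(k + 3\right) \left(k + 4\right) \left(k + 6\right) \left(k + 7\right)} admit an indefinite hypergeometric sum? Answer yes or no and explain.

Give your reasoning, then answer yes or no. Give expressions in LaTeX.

Yes. s_k = \frac{k \left(k^{2} + 11 k + 36\right)}{18 \left(k^{3} + 11 k^{2} + 36 k + 36\right)}.

r(k) = (k + 2)*(k + 6)*(3*k + 19)/((k + 5)*(k + 8)*(3*k + 16)) after simplifying.
Factor: A=k + 2; B=k + 8; C=k**2 + 31*k/3 + 80/3.
Solve (k + 2)·f(k+1) − (k + 7)·f(k) = k**2 + 31*k/3 + 80/3.
d = 5 from the (1,1,2) case.
Solve for f: f(k) = k*(k + 4)*(k + 5)*(k**2 + 11*k + 36)/108 (degree 5 ≤ 5).
So s_k = (B(k−1)f/C)·t_k = (k*(k + 4)*(k + 7)*(k**2 + 11*k + 36)/(36*(3*k + 16)))·t_k = k*(k**2 + 11*k + 36)/(18*(k**3 + 11*k**2 + 36*k + 36)).
s_(k+1) − s_k = 2*(3*k + 16)/(k**5 + 22*k**4 + 185*k**3 + 740*k**2 + 1404*k + 1008) = t_k.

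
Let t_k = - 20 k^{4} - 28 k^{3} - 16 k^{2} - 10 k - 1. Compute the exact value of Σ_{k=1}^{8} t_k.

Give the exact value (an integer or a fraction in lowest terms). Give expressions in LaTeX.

Σ = -215360

t_(k+1)/t_k = (20*k**4 + 108*k**3 + 220*k**2 + 206*k + 75)/(20*k**4 + 28*k**3 + 16*k**2 + 10*k + 1).
So A=1 and B=1, with C=k**4 + 7*k**3/5 + 4*k**2/5 + k/2 + 1/20.
Solve (1)·f(k+1) − (1)·f(k) = k**4 + 7*k**3/5 + 4*k**2/5 + k/2 + 1/20.
deg f ≤ 5 (via 0,0,4).
Solving with deg f ≤ 5: f(k) = k*(4*k**4 - 3*k**3 - 2*k**2 + 4*k - 2)/20.
R(k) = B(k−1)·f(k)/C(k) = k*(4*k**4 - 3*k**3 - 2*k**2 + 4*k - 2)/(20*k**4 + 28*k**3 + 16*k**2 + 10*k + 1); s_k = R·t_k = k*(-4*k**4 + 3*k**3 + 2*k**2 - 4*k + 2).
Check: Δs_k = -20*k**4 - 28*k**3 - 16*k**2 - 10*k - 1. ✓
Evaluate s at k=9 and k=1: -215361 and -1; difference -215360.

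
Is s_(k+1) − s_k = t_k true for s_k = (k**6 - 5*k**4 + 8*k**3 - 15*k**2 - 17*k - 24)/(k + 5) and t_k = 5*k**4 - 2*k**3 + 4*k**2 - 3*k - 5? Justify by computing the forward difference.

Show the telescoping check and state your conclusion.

Invalid: residual 2*(-4*k**5 - 26*k**4 + 10*k**3 - 21*k**2 + 17*k + 17)/(k**2 + 11*k + 30) ≠ 0.

s_(k+1) = (k**6 + 6*k**5 + 10*k**4 + 8*k**3 - 6*k**2 - 37*k - 52)/(k + 6)
s_(k+1) − s_k = (5*k**6 + 45*k**5 + 80*k**4 + k**3 + 40*k**2 - 111*k - 116)/(k**2 + 11*k + 30)
(s_(k+1) − s_k) − t_k = 2*(-4*k**5 - 26*k**4 + 10*k**3 - 21*k**2 + 17*k + 17)/(k**2 + 11*k + 30)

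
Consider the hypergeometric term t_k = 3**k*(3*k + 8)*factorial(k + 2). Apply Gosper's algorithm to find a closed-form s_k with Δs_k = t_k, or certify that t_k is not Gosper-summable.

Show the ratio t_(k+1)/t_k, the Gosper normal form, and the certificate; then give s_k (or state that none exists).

The ratio is 3*(k + 3)*(3*k + 11)/(3*k + 8).
Take A(k)=3*k + 9, B(k)=1, C(k)=k + 8/3.
Set up (3*k + 9)·f(k+1) − (1)·f(k) − (k + 8/3) = 0.
Bound: deg f ≤ 0.
A polynomial solution: f(k) = 1/3.
R(k) = B(k−1)·f(k)/C(k) = 1/(3*k + 8); s_k = R·t_k = 3**k*factorial(k + 2).
Δs = 3**k*(3*k + 8)*factorial(k + 2), as required.

s_k = 3**k*factorial(k + 2)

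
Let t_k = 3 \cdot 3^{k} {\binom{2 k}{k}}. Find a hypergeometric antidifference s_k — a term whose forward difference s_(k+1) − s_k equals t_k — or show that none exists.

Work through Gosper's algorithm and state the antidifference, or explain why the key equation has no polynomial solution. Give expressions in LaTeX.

The ratio is 6*(2*k + 1)/(k + 1).
Normal form (A,B,C) = (12*k + 6, k + 1, 1).
f must satisfy (12*k + 6)·f(k+1) − (k)·f(k) = 1.
Bound: deg f ≤ -1.
Bound -1 < 0, so the key equation has no polynomial solution.

none (Gosper's algorithm certifies no s_k)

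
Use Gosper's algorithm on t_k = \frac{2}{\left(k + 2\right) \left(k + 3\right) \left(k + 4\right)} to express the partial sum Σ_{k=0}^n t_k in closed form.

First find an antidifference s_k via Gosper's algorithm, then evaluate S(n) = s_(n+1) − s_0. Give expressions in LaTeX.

S(n) = \frac{n^{2} + 7 n + 6}{6 \left(n^{2} + 7 n + 12\right)}

t_(k+1)/t_k = (k + 2)/(k + 5).
Gosper form: A/B · C(k+1)/C(k) with A=k + 2, B=k + 5, C=1.
Solve (k + 2)·f(k+1) − (k + 4)·f(k) = 1.
Degrees (1,1,0) ⇒ d ≤ 2.
Solving with deg f ≤ 2: f(k) = k*(k + 5)/12.
R(k) = B(k−1)·f(k)/C(k) = k*(k + 4)*(k + 5)/12; s_k = R·t_k = k*(k + 5)/(6*(k + 2)*(k + 3)).
Δs = 2/(k**3 + 9*k**2 + 26*k + 24), as required.
Evaluate: s_(n+1) = (n**2 + 7*n + 6)/(6*(n**2 + 7*n + 12)); subtract s_(0) = 0 ⇒ S(n) = (n**2 + 7*n + 6)/(6*(n**2 + 7*n + 12)).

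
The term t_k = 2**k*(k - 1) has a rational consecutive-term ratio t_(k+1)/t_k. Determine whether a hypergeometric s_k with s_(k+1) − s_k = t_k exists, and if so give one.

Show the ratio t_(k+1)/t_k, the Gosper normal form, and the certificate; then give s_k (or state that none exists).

Step 1: r(k) = 2*k/(k - 1).
Take A(k)=2, B(k)=1, C(k)=k - 1.
Solve (2)·f(k+1) − (1)·f(k) = k - 1.
deg f ≤ 1 (via 0,0,1).
A polynomial solution: f(k) = k - 3.
R(k) = B(k−1)·f(k)/C(k) = (k - 3)/(k - 1); s_k = R·t_k = 2**k*(k - 3).
s_(k+1) − s_k = 2**k*(k - 1) = t_k.

s_k = 2**k*(k - 3)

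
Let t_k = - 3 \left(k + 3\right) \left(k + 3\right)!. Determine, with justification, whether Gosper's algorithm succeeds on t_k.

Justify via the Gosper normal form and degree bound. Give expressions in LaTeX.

Yes. s_k = - 3 \left(k + 3\right)!.

Step 1: r(k) = (k + 4)**2/(k + 3).
A = k + 4, B = 1, C = k + 3.
Key eq: (k + 4)·f(k+1) = (1)·f(k) + (k + 3).
deg f ≤ 0 (via 1,0,1).
Solving with deg f ≤ 0: f(k) = 1.
Then R = B(k−1)f/C = 1/(k + 3), so s_k = R(k)·t_k = -3*factorial(k + 3).
Check: Δs_k = -3*(k + 3)*factorial(k + 3). ✓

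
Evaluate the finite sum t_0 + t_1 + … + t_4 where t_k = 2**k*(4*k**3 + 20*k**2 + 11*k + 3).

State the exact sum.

r(k) = 2*(4*k**3 + 32*k**2 + 63*k + 38)/(4*k**3 + 20*k**2 + 11*k + 3) after simplifying.
Factor: A=2; B=1; C=k**3 + 5*k**2 + 11*k/4 + 3/4.
Need (2)·f(k+1) − (1)·f(k) = k**3 + 5*k**2 + 11*k/4 + 3/4.
deg f ≤ 3 (via 0,0,3).
Coefficient equations give f(k) = (k - 1)*(4*k**2 + 3)/4.
So s_k = (B(k−1)f/C)·t_k = ((k - 1)*(4*k**2 + 3)/(4*k**3 + 20*k**2 + 11*k + 3))·t_k = 2**k*(4*k**3 - 4*k**2 + 3*k - 3).
Check: Δs_k = 2**k*(4*k**3 + 20*k**2 + 11*k + 3). ✓
Telescoping: Σ = s_(5) − s_(0) = 13184 − (-3) = 13187.

Σ = 13187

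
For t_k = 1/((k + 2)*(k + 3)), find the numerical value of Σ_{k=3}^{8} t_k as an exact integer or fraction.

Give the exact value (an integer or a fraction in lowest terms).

t_(k+1)/t_k = (k + 2)/(k + 4).
Gosper form: A/B · C(k+1)/C(k) with A=k + 2, B=k + 4, C=1.
f must satisfy (k + 2)·f(k+1) − (k + 3)·f(k) = 1.
From deg A=1, deg B=1, deg C=0: d=1.
Match coefficients ⇒ f(k) = k/2.
Certificate R = B(k−1)f/C = k*(k + 3)/2 gives s_k = k/(2*(k + 2)).
Verify: 1/(k**2 + 5*k + 6) matches t_k.
Sum = s_(9) − s_(3); s_(9) = 9/22, s_(3) = 3/10 ⇒ 6/55.

Σ = 6/55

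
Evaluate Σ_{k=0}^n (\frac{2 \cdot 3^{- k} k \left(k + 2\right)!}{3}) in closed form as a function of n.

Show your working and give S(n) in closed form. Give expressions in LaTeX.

S(n) = -4 + \frac{2 \cdot 3^{- n} \left(n + 3\right)!}{3}

Compute t_(k+1)/t_k: get (k + 1)*(k + 3)/(3*k).
Take A(k)=k/3 + 1, B(k)=1, C(k)=k.
Key eq: (k/3 + 1)·f(k+1) = (1)·f(k) + (k).
d = 0 from the (1,0,1) case.
A polynomial solution: f(k) = 3.
Certificate R = B(k−1)f/C = 3/k gives s_k = 2*factorial(k + 2)/3**k.
Verify: 2*k*factorial(k + 2)/(3*3**k) matches t_k.
Σ_(k=0)^n t_k = s_(n+1) − s_(0) = (2*3**(-n - 1)*factorial(n + 3)) − (4), i.e. -4 + 2*factorial(n + 3)/(3*3**n).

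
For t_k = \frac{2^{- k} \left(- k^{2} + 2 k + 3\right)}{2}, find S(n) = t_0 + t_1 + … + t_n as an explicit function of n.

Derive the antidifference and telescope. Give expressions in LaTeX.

Compute t_(k+1)/t_k: get (k**2 - 4)/(2*(k**2 - 2*k - 3)).
Take A(k)=1/2, B(k)=1, C(k)=k**2 - 2*k - 3.
Set up (1/2)·f(k+1) − (1)·f(k) − (k**2 - 2*k - 3) = 0.
Bound: deg f ≤ 2.
A polynomial solution: f(k) = -2*(k**2 - 2).
Certificate R = B(k−1)f/C = -2*(k**2 - 2)/((k - 3)*(k + 1)) gives s_k = (k**2 - 2)/2**k.
Check: Δs_k = (-k**2 + 2*k + 3)/(2*2**k). ✓
Σ_(k=0)^n t_k = s_(n+1) − s_(0) = (2**(-n - 1)*(n**2 + 2*n - 1)) − (-2), i.e. 2**(-n - 1)*(2**(n + 2) + n**2 + 2*n - 1).

S(n) = 2^{- n - 1} \left(2^{n + 2} + n^{2} + 2 n - 1\right)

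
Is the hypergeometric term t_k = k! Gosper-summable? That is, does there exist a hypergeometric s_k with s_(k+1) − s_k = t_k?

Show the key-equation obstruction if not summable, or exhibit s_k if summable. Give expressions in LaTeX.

t_(k+1)/t_k = k + 1.
A = k + 1, B = 1, C = 1.
f must satisfy (k + 1)·f(k+1) − (1)·f(k) = 1.
Degrees (1,0,0) ⇒ d ≤ -1.
Bound -1 < 0, so the key equation has no polynomial solution.

No — t_k has no hypergeometric antidifference.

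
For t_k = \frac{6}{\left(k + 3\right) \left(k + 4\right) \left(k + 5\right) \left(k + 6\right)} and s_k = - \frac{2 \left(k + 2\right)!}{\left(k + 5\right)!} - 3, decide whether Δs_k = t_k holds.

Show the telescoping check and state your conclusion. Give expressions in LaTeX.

s_(k+1) = -2*factorial(k + 3)/factorial(k + 6) - 3
s_(k+1) − s_k = 6/((k + 3)*(k + 4)*(k + 5)*(k + 6))
(s_(k+1) − s_k) − t_k = 0

valid (s_(k+1) − s_k reduces to t_k)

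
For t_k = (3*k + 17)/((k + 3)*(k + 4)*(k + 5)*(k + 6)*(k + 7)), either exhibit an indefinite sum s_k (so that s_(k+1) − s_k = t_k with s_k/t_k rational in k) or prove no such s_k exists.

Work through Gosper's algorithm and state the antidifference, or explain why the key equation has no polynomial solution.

s_k = k*(k**2 + 13*k + 54)/(72*(k**3 + 13*k**2 + 54*k + 72))

t_(k+1)/t_k = (k + 3)*(3*k + 20)/((k + 8)*(3*k + 17)).
Take A(k)=k + 3, B(k)=k + 8, C(k)=k + 17/3.
Solve (k + 3)·f(k+1) − (k + 7)·f(k) = k + 17/3.
d = 4 from the (1,1,1) case.
Coefficient equations give f(k) = k*(k + 5)*(k**2 + 13*k + 54)/216.
Then R = B(k−1)f/C = k*(k + 5)*(k + 7)*(k**2 + 13*k + 54)/(72*(3*k + 17)), so s_k = R(k)·t_k = k*(k**2 + 13*k + 54)/(72*(k**3 + 13*k**2 + 54*k + 72)).
Δs = (3*k + 17)/(k**5 + 25*k**4 + 245*k**3 + 1175*k**2 + 2754*k + 2520), as required.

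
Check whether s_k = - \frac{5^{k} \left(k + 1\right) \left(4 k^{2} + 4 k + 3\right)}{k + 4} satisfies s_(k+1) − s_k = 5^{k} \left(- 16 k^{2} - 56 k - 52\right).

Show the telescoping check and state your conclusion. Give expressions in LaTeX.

Invalid: residual \frac{5^{k} \left(48 k^{3} + 348 k^{2} + 816 k + 615\right)}{k^{2} + 9 k + 20} ≠ 0.

s_(k+1) = -5**(k + 1)*(k + 2)*(4*k + 4*(k + 1)**2 + 7)/(k + 5)
s_(k+1) − s_k = 5**k*(-16*k**4 - 152*k**3 - 528*k**2 - 772*k - 425)/(k**2 + 9*k + 20)
(s_(k+1) − s_k) − t_k = 5**k*(48*k**3 + 348*k**2 + 816*k + 615)/(k**2 + 9*k + 20)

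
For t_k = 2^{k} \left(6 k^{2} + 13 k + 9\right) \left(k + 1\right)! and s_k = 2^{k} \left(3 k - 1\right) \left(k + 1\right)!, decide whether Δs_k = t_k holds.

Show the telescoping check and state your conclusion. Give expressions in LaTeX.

s_(k+1) = 2**(k + 1)*(3*k + 2)*factorial(k + 2)
s_(k+1) − s_k = 2**k*(6*k**2 + 13*k + 9)*factorial(k + 1)
(s_(k+1) − s_k) − t_k = 0

valid; difference matches t_k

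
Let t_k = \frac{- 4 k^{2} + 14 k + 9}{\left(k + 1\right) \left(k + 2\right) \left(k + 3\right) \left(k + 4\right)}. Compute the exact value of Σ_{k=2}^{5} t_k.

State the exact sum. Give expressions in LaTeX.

Σ = 22/315

Ratio r(k) = (k + 1)*(14*k - 4*(k + 1)**2 + 23)/((k + 5)*(-4*k**2 + 14*k + 9)).
Gosper form: A/B · C(k+1)/C(k) with A=k + 1, B=k + 5, C=k**2 - 7*k/2 - 9/4.
Need (k + 1)·f(k+1) − (k + 4)·f(k) = k**2 - 7*k/2 - 9/4.
Bound: deg f ≤ 3.
Solve for f: f(k) = -k*(k**2 + 18*k + 8)/12 (degree 3 ≤ 3).
R(k) = B(k−1)·f(k)/C(k) = -k*(k + 4)*(k**2 + 18*k + 8)/(3*(4*k**2 - 14*k - 9)); s_k = R·t_k = k*(k**2 + 18*k + 8)/(3*(k + 1)*(k + 2)*(k + 3)).
Δs = (-4*k**2 + 14*k + 9)/(k**4 + 10*k**3 + 35*k**2 + 50*k + 24), as required.
Sum = s_(6) − s_(2); s_(6) = 38/63, s_(2) = 8/15 ⇒ 22/315.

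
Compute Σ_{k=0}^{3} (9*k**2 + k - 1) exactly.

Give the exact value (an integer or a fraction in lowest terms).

Σ = 128

Compute t_(k+1)/t_k: get (k + 9*(k + 1)**2)/(9*k**2 + k - 1).
Gosper form: A/B · C(k+1)/C(k) with A=1, B=1, C=k**2 + k/9 - 1/9.
Need (1)·f(k+1) − (1)·f(k) = k**2 + k/9 - 1/9.
From deg A=0, deg B=0, deg C=2: d=3.
Match coefficients ⇒ f(k) = k**2*(3*k - 4)/9.
Certificate R = B(k−1)f/C = k**2*(3*k - 4)/(9*k**2 + k - 1) gives s_k = k**2*(3*k - 4).
Check: Δs_k = 9*k**2 + k - 1. ✓
Σ_(k=0)^(3) t_k = s_(4) − s_(0) = 128 − (0) = 128.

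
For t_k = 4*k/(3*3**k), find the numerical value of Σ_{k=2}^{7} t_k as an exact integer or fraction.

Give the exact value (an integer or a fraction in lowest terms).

r(k) = (k + 1)/(3*k) after simplifying.
Gosper form: A/B · C(k+1)/C(k) with A=1/3, B=1, C=k.
f must satisfy (1/3)·f(k+1) − (1)·f(k) = k.
d = 1 from the (0,0,1) case.
A polynomial solution: f(k) = -3*(2*k + 1)/4.
Then R = B(k−1)f/C = -3*(2*k + 1)/(4*k), so s_k = R(k)·t_k = (-2*k - 1)/3**k.
Verify: 4*k/(3*3**k) matches t_k.
Sum = s_(8) − s_(2); s_(8) = -17/6561, s_(2) = -5/9 ⇒ 3628/6561.

Σ = 3628/6561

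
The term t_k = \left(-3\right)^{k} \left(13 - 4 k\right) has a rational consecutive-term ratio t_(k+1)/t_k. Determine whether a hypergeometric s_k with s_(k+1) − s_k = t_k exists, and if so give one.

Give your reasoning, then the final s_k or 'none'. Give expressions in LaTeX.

s_k = \left(-3\right)^{k} \left(k - 4\right)

t_(k+1)/t_k = 3*(9 - 4*k)/(4*k - 13).
A = -3, B = 1, C = k - 13/4.
Solve (-3)·f(k+1) − (1)·f(k) = k - 13/4.
From deg A=0, deg B=0, deg C=1: d=1.
Match coefficients ⇒ f(k) = -(k - 4)/4.
Get s_k = R·t_k = (-3)**k*(k - 4) with R(k) = B(k−1)f(k)/C(k) = -(k - 4)/(4*k - 13).
s_(k+1) − s_k = (-3)**k*(13 - 4*k) = t_k.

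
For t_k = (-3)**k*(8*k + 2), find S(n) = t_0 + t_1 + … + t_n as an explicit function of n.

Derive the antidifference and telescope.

S(n) = 6*(-3)**n*n + 3*(-3)**n - 1

Compute t_(k+1)/t_k: get 3*(-4*k - 5)/(4*k + 1).
A = -3, B = 1, C = k + 1/4.
Key eq: (-3)·f(k+1) = (1)·f(k) + (k + 1/4).
d = 1 from the (0,0,1) case.
A polynomial solution: f(k) = -(2*k - 1)/8.
R(k) = B(k−1)·f(k)/C(k) = -(2*k - 1)/(2*(4*k + 1)); s_k = R·t_k = (-3)**k*(1 - 2*k).
Δs = (-3)**k*(8*k + 2), as required.
s_(n+1) = 3*(-3)**n*(2*n + 1) and s_(0) = 1, so S(n) = 6*(-3)**n*n + 3*(-3)**n - 1.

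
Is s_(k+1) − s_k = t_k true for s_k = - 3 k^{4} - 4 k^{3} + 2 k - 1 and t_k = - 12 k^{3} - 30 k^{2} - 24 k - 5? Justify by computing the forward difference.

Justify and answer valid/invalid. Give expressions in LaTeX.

s_(k+1) = 2*k - 3*(k + 1)**4 - 4*(k + 1)**3 + 1
s_(k+1) − s_k = -12*k**3 - 30*k**2 - 24*k - 5
(s_(k+1) − s_k) − t_k = 0

valid (s_(k+1) − s_k reduces to t_k)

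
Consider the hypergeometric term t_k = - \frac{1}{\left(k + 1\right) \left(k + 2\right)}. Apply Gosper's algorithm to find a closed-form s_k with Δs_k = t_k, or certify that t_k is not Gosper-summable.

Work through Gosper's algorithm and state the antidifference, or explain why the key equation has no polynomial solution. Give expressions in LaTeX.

s_k = - \frac{k}{k + 1}

Compute t_(k+1)/t_k: get (k + 1)/(k + 3).
Normal form (A,B,C) = (k + 1, k + 3, 1).
Solve (k + 1)·f(k+1) − (k + 2)·f(k) = 1.
From deg A=1, deg B=1, deg C=0: d=1.
A polynomial solution: f(k) = k.
Then R = B(k−1)f/C = k*(k + 2), so s_k = R(k)·t_k = -k/(k + 1).
Δs = -1/(k**2 + 3*k + 2), as required.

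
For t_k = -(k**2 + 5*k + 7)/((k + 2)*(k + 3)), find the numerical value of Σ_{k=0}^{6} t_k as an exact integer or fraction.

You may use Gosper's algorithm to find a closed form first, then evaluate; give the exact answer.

Σ = -133/18

t_(k+1)/t_k = (k + 2)*(5*k + (k + 1)**2 + 12)/((k + 4)*(k**2 + 5*k + 7)).
Normal form (A,B,C) = (k + 2, k + 4, k**2 + 5*k + 7).
Solve (k + 2)·f(k+1) − (k + 3)·f(k) = k**2 + 5*k + 7.
From deg A=1, deg B=1, deg C=2: d=2.
Match coefficients ⇒ f(k) = k*(2*k + 5)/2.
Then R = B(k−1)f/C = k*(k + 3)*(2*k + 5)/(2*(k**2 + 5*k + 7)), so s_k = R(k)·t_k = k*(-2*k - 5)/(2*(k + 2)).
Verify: (-k**2 - 5*k - 7)/(k**2 + 5*k + 6) matches t_k.
Sum = s_(7) − s_(0); s_(7) = -133/18, s_(0) = 0 ⇒ -133/18.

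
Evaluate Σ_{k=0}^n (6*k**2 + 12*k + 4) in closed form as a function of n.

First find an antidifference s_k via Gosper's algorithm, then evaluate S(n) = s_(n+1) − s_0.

r(k) = (3*k**2 + 12*k + 11)/(3*k**2 + 6*k + 2) after simplifying.
Normal form (A,B,C) = (1, 1, k**2 + 2*k + 2/3).
Key eq: (1)·f(k+1) = (1)·f(k) + (k**2 + 2*k + 2/3).
deg f ≤ 3 (via 0,0,2).
Solving with deg f ≤ 3: f(k) = k*(2*k**2 + 3*k - 1)/6.
Then R = B(k−1)f/C = k*(2*k**2 + 3*k - 1)/(2*(3*k**2 + 6*k + 2)), so s_k = R(k)·t_k = k*(2*k**2 + 3*k - 1).
s_(k+1) − s_k = 6*k**2 + 12*k + 4 = t_k.
Evaluate: s_(n+1) = 2*n**3 + 9*n**2 + 11*n + 4; subtract s_(0) = 0 ⇒ S(n) = 2*n**3 + 9*n**2 + 11*n + 4.

S(n) = 2*n**3 + 9*n**2 + 11*n + 4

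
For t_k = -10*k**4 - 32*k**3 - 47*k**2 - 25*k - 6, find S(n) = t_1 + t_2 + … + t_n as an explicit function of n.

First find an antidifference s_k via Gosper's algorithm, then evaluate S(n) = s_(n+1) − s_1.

r(k) = (10*k**4 + 72*k**3 + 203*k**2 + 255*k + 120)/(10*k**4 + 32*k**3 + 47*k**2 + 25*k + 6) after simplifying.
Normal form (A,B,C) = (1, 1, k**4 + 16*k**3/5 + 47*k**2/10 + 5*k/2 + 3/5).
Set up (1)·f(k+1) − (1)·f(k) − (k**4 + 16*k**3/5 + 47*k**2/10 + 5*k/2 + 3/5) = 0.
Bound: deg f ≤ 5.
Solve for f: f(k) = k*(2*k**4 + 3*k**3 + 3*k**2 - 3*k + 1)/10 (degree 5 ≤ 5).
Get s_k = R·t_k = k*(-2*k**4 - 3*k**3 - 3*k**2 + 3*k - 1) with R(k) = B(k−1)f(k)/C(k) = k*(2*k**4 + 3*k**3 + 3*k**2 - 3*k + 1)/(10*k**4 + 32*k**3 + 47*k**2 + 25*k + 6).
Check: Δs_k = -10*k**4 - 32*k**3 - 47*k**2 - 25*k - 6. ✓
s_(n+1) = -2*n**5 - 13*n**4 - 35*n**3 - 44*n**2 - 26*n - 6 and s_(1) = -6, so S(n) = n*(-2*n**4 - 13*n**3 - 35*n**2 - 44*n - 26).

S(n) = n*(-2*n**4 - 13*n**3 - 35*n**2 - 44*n - 26)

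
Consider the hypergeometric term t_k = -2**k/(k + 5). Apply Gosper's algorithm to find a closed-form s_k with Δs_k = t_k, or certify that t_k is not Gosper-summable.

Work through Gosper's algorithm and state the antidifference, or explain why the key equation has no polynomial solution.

not Gosper-summable; s_k does not exist

The ratio is 2*(k + 5)/(k + 6).
Take A(k)=2*k + 10, B(k)=k + 6, C(k)=1.
f must satisfy (2*k + 10)·f(k+1) − (k + 5)·f(k) = 1.
d = -1 from the (1,1,0) case.
deg f ≤ -1 is impossible — no certificate.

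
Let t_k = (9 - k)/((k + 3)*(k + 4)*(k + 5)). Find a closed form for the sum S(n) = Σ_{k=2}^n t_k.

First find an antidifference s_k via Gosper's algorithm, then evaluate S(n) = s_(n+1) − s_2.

Ratio r(k) = (k - 8)*(k + 3)/((k - 9)*(k + 6)).
So A=k + 3 and B=k + 6, with C=k - 9.
Need (k + 3)·f(k+1) − (k + 5)·f(k) = k - 9.
deg f ≤ 2 (via 1,1,1).
A polynomial solution: f(k) = -k*(k + 11)/4.
R(k) = B(k−1)·f(k)/C(k) = -k*(k + 5)*(k + 11)/(4*(k - 9)); s_k = R·t_k = k*(k + 11)/(4*(k + 3)*(k + 4)).
Δs = (9 - k)/(k**3 + 12*k**2 + 47*k + 60), as required.
Evaluate: s_(n+1) = (n**2 + 13*n + 12)/(4*(n**2 + 9*n + 20)); subtract s_(2) = 13/60 ⇒ S(n) = (n**2 + 39*n - 40)/(30*(n**2 + 9*n + 20)).

S(n) = (n**2 + 39*n - 40)/(30*(n**2 + 9*n + 20))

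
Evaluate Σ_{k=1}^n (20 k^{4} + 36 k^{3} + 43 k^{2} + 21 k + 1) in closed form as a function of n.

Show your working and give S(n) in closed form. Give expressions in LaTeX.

r(k) = (20*k**4 + 116*k**3 + 271*k**2 + 295*k + 121)/(20*k**4 + 36*k**3 + 43*k**2 + 21*k + 1) after simplifying.
Take A(k)=1, B(k)=1, C(k)=k**4 + 9*k**3/5 + 43*k**2/20 + 21*k/20 + 1/20.
Set up (1)·f(k+1) − (1)·f(k) − (k**4 + 9*k**3/5 + 43*k**2/20 + 21*k/20 + 1/20) = 0.
Bound: deg f ≤ 5.
Coefficient equations give f(k) = k*(4*k**4 - k**3 + 3*k**2 - 2*k - 3)/20.
Certificate R = B(k−1)f/C = k*(4*k**4 - k**3 + 3*k**2 - 2*k - 3)/(20*k**4 + 36*k**3 + 43*k**2 + 21*k + 1) gives s_k = k*(4*k**4 - k**3 + 3*k**2 - 2*k - 3).
Verify: 20*k**4 + 36*k**3 + 43*k**2 + 21*k + 1 matches t_k.
Evaluate: s_(n+1) = 4*n**5 + 19*n**4 + 39*n**3 + 41*n**2 + 18*n + 1; subtract s_(1) = 1 ⇒ S(n) = n*(4*n**4 + 19*n**3 + 39*n**2 + 41*n + 18).

S(n) = n \left(4 n^{4} + 19 n^{3} + 39 n^{2} + 41 n + 18\right)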